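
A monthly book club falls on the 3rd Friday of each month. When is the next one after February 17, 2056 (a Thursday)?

February 2056 starts on a Tuesday; its first Friday is the 4th, so the 3rd Friday is the 18th — February 18, 2056.
February 18, 2056 is after February 17, 2056, so that is the next one.

February 18, 2056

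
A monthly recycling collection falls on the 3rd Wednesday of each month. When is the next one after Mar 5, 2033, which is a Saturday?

Mar 16, 2033

Mar 2033 starts on a Tuesday; its first Wednesday is the 2nd, so the 3rd Wednesday is the 16th — Mar 16, 2033.
Mar 16, 2033 is after Mar 5, 2033, so that is the next one.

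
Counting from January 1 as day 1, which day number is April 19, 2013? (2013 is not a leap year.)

Days in months before April: 31 + 28 + 31 = 90.
Plus 19 days into April → day 109.

109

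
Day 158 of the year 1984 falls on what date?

1984-06-06

January has 31 days (158 − 31 = 127 remain).
February has 29 days (127 − 29 = 98 remain).
March has 31 days (98 − 31 = 67 remain).
April has 30 days (67 − 30 = 37 remain).
May has 31 days (37 − 31 = 6 remain).
6 into June → June 6.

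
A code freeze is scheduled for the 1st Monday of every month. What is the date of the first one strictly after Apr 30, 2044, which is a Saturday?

May 2, 2044

Apr 2044 starts on a Friday, so its 1st Monday is Apr 4, 2044 (3 days in).
That is not after Apr 30, 2044, so look at May 2044.
May 2044 starts on a Sunday, so its 1st Monday is May 2, 2044 (1 day in).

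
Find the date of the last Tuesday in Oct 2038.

Oct 26, 2038

Oct 2038 begins on a Friday, so the first Tuesday is Oct 5 (4 days later).
Oct 2038 has 31 days. Adding weeks: 5, 12, 19, 26 — the last one ≤ 31 is the 26th.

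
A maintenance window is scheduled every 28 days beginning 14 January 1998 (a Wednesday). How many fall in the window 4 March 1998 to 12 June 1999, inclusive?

Occurrences land 28·i days after 14 January 1998 for i = 0, 1, 2, …
4 March 1998 is 49 days after the start; 49 ÷ 28 = 1 remainder 21; since the remainder is 21, round up to i = 2. First occurrence in the window: #3 on 11 March 1998 (2×28 = 56 days in).
12 June 1999 is 514 days after the start; 514 ÷ 28 = 18 remainder 10. Last occurrence in the window: #19 on 2 June 1999.
Occurrences #3 through #19: 17 in total.

17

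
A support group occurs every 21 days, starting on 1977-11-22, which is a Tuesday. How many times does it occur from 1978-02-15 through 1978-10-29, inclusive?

12

Occurrences land 21·i days after 1977-11-22 for i = 0, 1, 2, …
1978-02-15 is 85 days after the start; 85 ÷ 21 = 4 remainder 1; since the remainder is 1, round up to i = 5. First occurrence in the window: #6 on 1978-03-07 (5×21 = 105 days in).
1978-10-29 is 341 days after the start; 341 ÷ 21 = 16 remainder 5. Last occurrence in the window: #17 on 1978-10-24.
Occurrences #6 through #17: 12 in total.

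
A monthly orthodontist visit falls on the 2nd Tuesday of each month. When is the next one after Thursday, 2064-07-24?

2064-08-12

July 2064 starts on a Tuesday; its first Tuesday is the 1st, so the 2nd Tuesday is the 8th — 2064-07-08.
That is not after 2064-07-24, so look at August 2064.
August 2064 starts on a Friday; its first Tuesday is the 5th, so the 2nd Tuesday is the 12th — 2064-08-12.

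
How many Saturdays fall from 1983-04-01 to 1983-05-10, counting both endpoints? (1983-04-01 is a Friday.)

1983-04-01 is a Friday; the first Saturday on or after it is 1983-04-02 (1 day later).
From 1983-04-02 to 1983-05-10: 28 + 10 = 38 days (rest of April, May).
38 ÷ 7 = 5 full weeks with remainder 3, so 5 more Saturdays after the first → 6.

6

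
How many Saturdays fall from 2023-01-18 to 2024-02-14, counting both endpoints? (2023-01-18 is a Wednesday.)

2023-01-18 is a Wednesday; the first Saturday on or after it is 2023-01-21 (3 days later).
From 2023-01-21 to 2024-02-14: 344 + 45 = 389 days (rest of 2023, to 2024-02-14 in 2024).
389 ÷ 7 = 55 full weeks with remainder 4, so 55 more Saturdays after the first → 56.

56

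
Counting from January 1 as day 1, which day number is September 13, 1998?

256

Days in months before September: 31 + 28 + 31 + 30 + 31 + 30 + 31 + 31 = 243.
Plus 13 days into September → day 256.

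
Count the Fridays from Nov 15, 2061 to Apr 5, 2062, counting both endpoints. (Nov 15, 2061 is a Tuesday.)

20

Nov 15, 2061 is a Tuesday; the first Friday on or after it is Nov 18, 2061 (3 days later).
From Nov 18, 2061 to Apr 5, 2062: 12 + 31 + 31 + 28 + 31 + 5 = 138 days (rest of Nov, Dec, Jan, Feb, Mar, Apr).
138 ÷ 7 = 19 full weeks with remainder 5, so 19 more Fridays after the first → 20.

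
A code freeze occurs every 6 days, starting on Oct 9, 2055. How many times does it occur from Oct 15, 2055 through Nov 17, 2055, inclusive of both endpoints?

Occurrences land 6·i days after Oct 9, 2055 for i = 0, 1, 2, …
Oct 15, 2055 is 6 days after the start; 6 ÷ 6 = 1 remainder 0. First occurrence in the window: #2 on Oct 15, 2055 (1×6 = 6 days in).
Nov 17, 2055 is 39 days after the start; 39 ÷ 6 = 6 remainder 3. Last occurrence in the window: #7 on Nov 14, 2055.
Occurrences #2 through #7: 6 in total.

6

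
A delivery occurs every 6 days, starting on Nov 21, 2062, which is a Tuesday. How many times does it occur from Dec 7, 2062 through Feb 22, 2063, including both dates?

Occurrences land 6·i days after Nov 21, 2062 for i = 0, 1, 2, …
Dec 7, 2062 is 16 days after the start; 16 ÷ 6 = 2 remainder 4; since the remainder is 4, round up to i = 3. First occurrence in the window: #4 on Dec 9, 2062 (3×6 = 18 days in).
Feb 22, 2063 is 93 days after the start; 93 ÷ 6 = 15 remainder 3. Last occurrence in the window: #16 on Feb 19, 2063.
Occurrences #4 through #16: 13 in total.

13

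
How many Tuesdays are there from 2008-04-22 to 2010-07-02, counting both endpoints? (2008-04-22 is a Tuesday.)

115

2008-04-22 is a Tuesday; the first Tuesday on or after it is 2008-04-22.
From 2008-04-22 to 2010-07-02: 253 + 365 + 183 = 801 days (rest of 2008, 2009, to 2010-07-02 in 2010).
801 ÷ 7 = 114 full weeks with remainder 3, so 114 more Tuesdays after the first → 115.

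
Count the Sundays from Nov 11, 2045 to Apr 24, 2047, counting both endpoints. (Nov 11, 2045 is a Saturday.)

76

Nov 11, 2045 is a Saturday; the first Sunday on or after it is Nov 12, 2045 (1 day later).
From Nov 12, 2045 to Apr 24, 2047: 49 + 365 + 114 = 528 days (rest of 2045, 2046, to Apr 24, 2047 in 2047).
528 ÷ 7 = 75 full weeks with remainder 3, so 75 more Sundays after the first → 76.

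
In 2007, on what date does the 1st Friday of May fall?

2007-05-04

The first Friday of May 2007 is May 4.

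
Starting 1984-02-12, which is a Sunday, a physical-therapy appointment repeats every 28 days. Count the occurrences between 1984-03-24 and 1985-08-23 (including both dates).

18

Occurrences land 28·i days after 1984-02-12 for i = 0, 1, 2, …
1984-03-24 is 41 days after the start; 41 ÷ 28 = 1 remainder 13; since the remainder is 13, round up to i = 2. First occurrence in the window: #3 on 1984-04-08 (2×28 = 56 days in).
1985-08-23 is 558 days after the start; 558 ÷ 28 = 19 remainder 26. Last occurrence in the window: #20 on 1985-07-28.
Occurrences #3 through #20: 18 in total.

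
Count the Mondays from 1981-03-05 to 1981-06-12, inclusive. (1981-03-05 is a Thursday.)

14

1981-03-05 is a Thursday; the first Monday on or after it is 1981-03-09 (4 days later).
From 1981-03-09 to 1981-06-12: 22 + 30 + 31 + 12 = 95 days (rest of March, April, May, June).
95 ÷ 7 = 13 full weeks with remainder 4, so 13 more Mondays after the first → 14.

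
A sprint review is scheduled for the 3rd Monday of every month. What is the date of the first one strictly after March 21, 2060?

April 19, 2060

March 2060 starts on a Monday; its first Monday is the 1st, so the 3rd Monday is the 15th — March 15, 2060.
That is not after March 21, 2060, so look at April 2060.
April 2060 starts on a Thursday; its first Monday is the 5th, so the 3rd Monday is the 19th — April 19, 2060.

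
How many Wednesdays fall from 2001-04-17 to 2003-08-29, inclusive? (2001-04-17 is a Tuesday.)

2001-04-17 is a Tuesday; the first Wednesday on or after it is 2001-04-18 (1 day later).
From 2001-04-18 to 2003-08-29: 257 + 365 + 241 = 863 days (rest of 2001, 2002, to 2003-08-29 in 2003).
863 ÷ 7 = 123 full weeks with remainder 2, so 123 more Wednesdays after the first → 124.

124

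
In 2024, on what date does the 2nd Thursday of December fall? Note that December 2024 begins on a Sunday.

December 2024 begins on a Sunday, so the first Thursday is December 5 (4 days later).
The 2nd Thursday is 1 weeks later: 5 + 7 = 12.

December 12, 2024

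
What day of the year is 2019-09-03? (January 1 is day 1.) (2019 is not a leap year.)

Days in months before September: 31 + 28 + 31 + 30 + 31 + 30 + 31 + 31 = 243.
Plus 3 days into September → day 246.

246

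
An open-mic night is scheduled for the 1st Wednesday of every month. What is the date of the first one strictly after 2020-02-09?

2020-03-04

February 2020 starts on a Saturday, so its 1st Wednesday is 2020-02-05 (4 days in).
That is not after 2020-02-09, so look at March 2020.
March 2020 starts on a Sunday, so its 1st Wednesday is 2020-03-04 (3 days in).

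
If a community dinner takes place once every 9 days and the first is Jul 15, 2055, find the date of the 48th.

Sep 10, 2056

The 48th occurrence is 47 intervals after the first: 47 × 9 = 423 days after Jul 15, 2055.
Jul has 31 days — 16 days to the end of Jul leaves 407.
From end of Jul to end of 2055 is 153 days (254 left).
Jan has 31 days (223 left).
Feb has 29 days (194 left).
Mar has 31 days (163 left).
Apr has 30 days (133 left).
May has 31 days (102 left).
Jun has 30 days (72 left).
Jul has 31 days (41 left).
Aug has 31 days (10 left).
10 days into Sep → Sep 10, 2056.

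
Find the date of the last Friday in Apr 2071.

The first Friday of Apr 2071 is Apr 3.
Apr 2071 has 30 days. Adding weeks: 3, 10, 17, 24 — the last one ≤ 30 is the 24th.

Apr 24, 2071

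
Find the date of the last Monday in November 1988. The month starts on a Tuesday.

1988-11-28

November 1988 begins on a Tuesday, so the first Monday is November 7 (6 days later).
November 1988 has 30 days. Adding weeks: 7, 14, 21, 28 — the last one ≤ 30 is the 28th.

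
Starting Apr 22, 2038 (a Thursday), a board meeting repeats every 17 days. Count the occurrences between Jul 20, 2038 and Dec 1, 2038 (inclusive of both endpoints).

Occurrences land 17·i days after Apr 22, 2038 for i = 0, 1, 2, …
Jul 20, 2038 is 89 days after the start; 89 ÷ 17 = 5 remainder 4; since the remainder is 4, round up to i = 6. First occurrence in the window: #7 on Aug 2, 2038 (6×17 = 102 days in).
Dec 1, 2038 is 223 days after the start; 223 ÷ 17 = 13 remainder 2. Last occurrence in the window: #14 on Nov 29, 2038.
Occurrences #7 through #14: 8 in total.

8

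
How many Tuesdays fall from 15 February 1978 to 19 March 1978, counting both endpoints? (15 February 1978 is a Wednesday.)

4

15 February 1978 is a Wednesday; the first Tuesday on or after it is 21 February 1978 (6 days later).
From 21 February 1978 to 19 March 1978: 7 + 19 = 26 days (rest of February, March).
26 ÷ 7 = 3 full weeks with remainder 5, so 3 more Tuesdays after the first → 4.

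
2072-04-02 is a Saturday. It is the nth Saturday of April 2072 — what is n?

1st

Day 2 falls in week ⌈2/7⌉ of the month.
Days 1–7 hold the 1st Saturday, 8–14 the 2nd, 15–21 the 3rd, 22–28 the 4th, 29–31 the 5th.
2 is in the range for the 1st.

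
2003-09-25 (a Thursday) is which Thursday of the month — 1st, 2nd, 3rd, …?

Day 25 falls in week ⌈25/7⌉ of the month.
Days 1–7 hold the 1st Thursday, 8–14 the 2nd, 15–21 the 3rd, 22–28 the 4th, 29–31 the 5th.
25 is in the range for the 4th.

4th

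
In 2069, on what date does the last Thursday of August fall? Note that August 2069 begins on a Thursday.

2069-08-29

August 2069 begins on a Thursday, so the first Thursday is August 1.
August 2069 has 31 days. Adding weeks: 1, 8, 15, 22, 29 — the last one ≤ 31 is the 29th.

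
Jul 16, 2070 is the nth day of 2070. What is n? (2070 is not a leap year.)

197

Days in months before Jul: 31 + 28 + 31 + 30 + 31 + 30 = 181.
Plus 16 days into Jul → day 197.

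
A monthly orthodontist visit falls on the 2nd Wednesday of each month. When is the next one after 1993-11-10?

November 1993 starts on a Monday; its first Wednesday is the 3rd, so the 2nd Wednesday is the 10th — 1993-11-10.
That is not after 1993-11-10, so look at December 1993.
December 1993 starts on a Wednesday; its first Wednesday is the 1st, so the 2nd Wednesday is the 8th — 1993-12-08.

1993-12-08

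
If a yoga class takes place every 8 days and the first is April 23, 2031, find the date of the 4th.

May 17, 2031

The 4th occurrence is 3 intervals after the first: 3 × 8 = 24 days after April 23, 2031.
April has 30 days — 7 days to the end of April leaves 17.
17 days into May → May 17, 2031.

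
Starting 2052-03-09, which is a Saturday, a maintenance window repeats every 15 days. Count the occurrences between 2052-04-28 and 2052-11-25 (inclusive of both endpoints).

14

Occurrences land 15·i days after 2052-03-09 for i = 0, 1, 2, …
2052-04-28 is 50 days after the start; 50 ÷ 15 = 3 remainder 5; since the remainder is 5, round up to i = 4. First occurrence in the window: #5 on 2052-05-08 (4×15 = 60 days in).
2052-11-25 is 261 days after the start; 261 ÷ 15 = 17 remainder 6. Last occurrence in the window: #18 on 2052-11-19.
Occurrences #5 through #18: 14 in total.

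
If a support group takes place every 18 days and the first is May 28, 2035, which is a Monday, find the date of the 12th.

Dec 12, 2035

The 12th occurrence is 11 intervals after the first: 11 × 18 = 198 days after May 28, 2035.
May has 31 days — 3 days to the end of May leaves 195.
Jun has 30 days (165 left).
Jul has 31 days (134 left).
Aug has 31 days (103 left).
Sep has 30 days (73 left).
Oct has 31 days (42 left).
Nov has 30 days (12 left).
12 days into Dec → Dec 12, 2035.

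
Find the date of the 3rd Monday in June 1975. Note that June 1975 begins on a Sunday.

June 1975 begins on a Sunday, so the first Monday is June 2 (1 day later).
The 3rd Monday is 2 weeks later: 2 + 14 = 16.

June 16, 1975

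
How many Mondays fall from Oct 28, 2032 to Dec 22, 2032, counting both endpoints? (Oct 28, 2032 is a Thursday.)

Oct 28, 2032 is a Thursday; the first Monday on or after it is Nov 1, 2032 (4 days later).
From Nov 1, 2032 to Dec 22, 2032: 29 + 22 = 51 days (rest of Nov, Dec).
51 ÷ 7 = 7 full weeks with remainder 2, so 7 more Mondays after the first → 8.

8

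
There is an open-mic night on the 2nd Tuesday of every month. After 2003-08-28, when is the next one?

August 2003 starts on a Friday; its first Tuesday is the 5th, so the 2nd Tuesday is the 12th — 2003-08-12.
That is not after 2003-08-28, so look at September 2003.
September 2003 starts on a Monday; its first Tuesday is the 2nd, so the 2nd Tuesday is the 9th — 2003-09-09.

2003-09-09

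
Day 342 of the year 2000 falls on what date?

January has 31 days (342 − 31 = 311 remain).
February has 29 days (311 − 29 = 282 remain).
March has 31 days (282 − 31 = 251 remain).
April has 30 days (251 − 30 = 221 remain).
May has 31 days (221 − 31 = 190 remain).
June has 30 days (190 − 30 = 160 remain).
July has 31 days (160 − 31 = 129 remain).
August has 31 days (129 − 31 = 98 remain).
September has 30 days (98 − 30 = 68 remain).
October has 31 days (68 − 31 = 37 remain).
November has 30 days (37 − 30 = 7 remain).
7 into December → December 7.

December 7, 2000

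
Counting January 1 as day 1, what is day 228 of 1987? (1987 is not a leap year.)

Jan has 31 days (228 − 31 = 197 remain).
Feb has 28 days (197 − 28 = 169 remain).
Mar has 31 days (169 − 31 = 138 remain).
Apr has 30 days (138 − 30 = 108 remain).
May has 31 days (108 − 31 = 77 remain).
Jun has 30 days (77 − 30 = 47 remain).
Jul has 31 days (47 − 31 = 16 remain).
16 into Aug → Aug 16.

Aug 16, 1987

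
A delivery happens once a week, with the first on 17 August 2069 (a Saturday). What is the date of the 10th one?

19 October 2069

The 10th occurrence is 9 intervals after the first: 9 × 7 = 63 days after 17 August 2069.
August has 31 days — 14 days to the end of August leaves 49.
September has 30 days (19 left).
19 days into October → 19 October 2069.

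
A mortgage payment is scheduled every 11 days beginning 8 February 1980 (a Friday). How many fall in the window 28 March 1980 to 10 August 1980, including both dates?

12

Occurrences land 11·i days after 8 February 1980 for i = 0, 1, 2, …
28 March 1980 is 49 days after the start; 49 ÷ 11 = 4 remainder 5; since the remainder is 5, round up to i = 5. First occurrence in the window: #6 on 3 April 1980 (5×11 = 55 days in).
10 August 1980 is 184 days after the start; 184 ÷ 11 = 16 remainder 8. Last occurrence in the window: #17 on 2 August 1980.
Occurrences #6 through #17: 12 in total.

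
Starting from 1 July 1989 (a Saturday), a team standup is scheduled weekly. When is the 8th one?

The 8th occurrence is 7 intervals after the first: 7 × 7 = 49 days after 1 July 1989.
July has 31 days — 30 days to the end of July leaves 19.
19 days into August → 19 August 1989.

19 August 1989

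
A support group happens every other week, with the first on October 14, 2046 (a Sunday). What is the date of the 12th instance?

The 12th occurrence is 11 intervals after the first: 11 × 14 = 154 days after October 14, 2046.
October has 31 days — 17 days to the end of October leaves 137.
November has 30 days (107 left).
December has 31 days (76 left).
January has 31 days (45 left).
February has 28 days (17 left).
17 days into March → March 17, 2047.

March 17, 2047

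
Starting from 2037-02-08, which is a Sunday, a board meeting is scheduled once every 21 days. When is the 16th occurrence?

The 16th occurrence is 15 intervals after the first: 15 × 21 = 315 days after 2037-02-08.
February has 28 days — 20 days to the end of February leaves 295.
March has 31 days (264 left).
April has 30 days (234 left).
May has 31 days (203 left).
June has 30 days (173 left).
July has 31 days (142 left).
August has 31 days (111 left).
September has 30 days (81 left).
October has 31 days (50 left).
November has 30 days (20 left).
20 days into December → 2037-12-20.

2037-12-20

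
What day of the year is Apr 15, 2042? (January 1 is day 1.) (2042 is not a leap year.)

Days in months before Apr: 31 + 28 + 31 = 90.
Plus 15 days into Apr → day 105.

105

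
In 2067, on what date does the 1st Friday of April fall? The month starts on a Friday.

April 2067 begins on a Friday, so the first Friday is April 1.

1 April 2067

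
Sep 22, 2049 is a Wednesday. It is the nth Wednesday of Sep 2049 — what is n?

Day 22 falls in week ⌈22/7⌉ of the month.
Days 1–7 hold the 1st Wednesday, 8–14 the 2nd, 15–21 the 3rd, 22–28 the 4th, 29–31 the 5th.
22 is in the range for the 4th.

4th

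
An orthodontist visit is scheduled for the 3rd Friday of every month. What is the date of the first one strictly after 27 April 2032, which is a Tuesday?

21 May 2032

April 2032 starts on a Thursday; its first Friday is the 2nd, so the 3rd Friday is the 16th — 16 April 2032.
That is not after 27 April 2032, so look at May 2032.
May 2032 starts on a Saturday; its first Friday is the 7th, so the 3rd Friday is the 21st — 21 May 2032.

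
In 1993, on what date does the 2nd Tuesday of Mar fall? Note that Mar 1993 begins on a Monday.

Mar 1993 begins on a Monday, so the first Tuesday is Mar 2 (1 day later).
The 2nd Tuesday is 1 weeks later: 2 + 7 = 9.

Mar 9, 1993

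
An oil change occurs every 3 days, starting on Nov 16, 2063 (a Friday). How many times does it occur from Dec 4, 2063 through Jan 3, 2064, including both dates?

11

Occurrences land 3·i days after Nov 16, 2063 for i = 0, 1, 2, …
Dec 4, 2063 is 18 days after the start; 18 ÷ 3 = 6 remainder 0. First occurrence in the window: #7 on Dec 4, 2063 (6×3 = 18 days in).
Jan 3, 2064 is 48 days after the start; 48 ÷ 3 = 16 remainder 0. Last occurrence in the window: #17 on Jan 3, 2064.
Occurrences #7 through #17: 11 in total.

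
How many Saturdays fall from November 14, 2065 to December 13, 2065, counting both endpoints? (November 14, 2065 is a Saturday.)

5

November 14, 2065 is a Saturday; the first Saturday on or after it is November 14, 2065.
From November 14, 2065 to December 13, 2065: 16 + 13 = 29 days (rest of November, December).
29 ÷ 7 = 4 full weeks with remainder 1, so 4 more Saturdays after the first → 5.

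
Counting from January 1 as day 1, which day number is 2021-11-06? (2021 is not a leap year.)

310

Days in months before November: 31 + 28 + 31 + 30 + 31 + 30 + 31 + 31 + 30 + 31 = 304.
Plus 6 days into November → day 310.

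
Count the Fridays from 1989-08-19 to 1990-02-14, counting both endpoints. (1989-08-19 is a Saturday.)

25

1989-08-19 is a Saturday; the first Friday on or after it is 1989-08-25 (6 days later).
From 1989-08-25 to 1990-02-14: 6 + 30 + 31 + 30 + 31 + 31 + 14 = 173 days (rest of August, September, October, November, December, January, February).
173 ÷ 7 = 24 full weeks with remainder 5, so 24 more Fridays after the first → 25.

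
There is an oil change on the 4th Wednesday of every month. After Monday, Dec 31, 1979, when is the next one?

Dec 1979 starts on a Saturday; its first Wednesday is the 5th, so the 4th Wednesday is the 26th — Dec 26, 1979.
That is not after Dec 31, 1979, so look at Jan 1980.
Jan 1980 starts on a Tuesday; its first Wednesday is the 2nd, so the 4th Wednesday is the 23rd — Jan 23, 1980.

Jan 23, 1980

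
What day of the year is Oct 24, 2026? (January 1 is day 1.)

Days in months before Oct: 31 + 28 + 31 + 30 + 31 + 30 + 31 + 31 + 30 = 273.
Plus 24 days into Oct → day 297.

297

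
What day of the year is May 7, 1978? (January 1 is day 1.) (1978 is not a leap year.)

127

Days in months before May: 31 + 28 + 31 + 30 = 120.
Plus 7 days into May → day 127.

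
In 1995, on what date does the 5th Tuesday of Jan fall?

The first Tuesday of Jan 1995 is Jan 3.
The 5th Tuesday is 4 weeks later: 3 + 28 = 31.

Jan 31, 1995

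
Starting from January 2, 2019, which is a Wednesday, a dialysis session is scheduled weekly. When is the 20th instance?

May 15, 2019

The 20th occurrence is 19 intervals after the first: 19 × 7 = 133 days after January 2, 2019.
January has 31 days — 29 days to the end of January leaves 104.
February has 28 days (76 left).
March has 31 days (45 left).
April has 30 days (15 left).
15 days into May → May 15, 2019.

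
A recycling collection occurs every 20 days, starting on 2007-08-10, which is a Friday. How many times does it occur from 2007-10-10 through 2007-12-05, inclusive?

2

Occurrences land 20·i days after 2007-08-10 for i = 0, 1, 2, …
2007-10-10 is 61 days after the start; 61 ÷ 20 = 3 remainder 1; since the remainder is 1, round up to i = 4. First occurrence in the window: #5 on 2007-10-29 (4×20 = 80 days in).
2007-12-05 is 117 days after the start; 117 ÷ 20 = 5 remainder 17. Last occurrence in the window: #6 on 2007-11-18.
Occurrences #5 through #6: 2 in total.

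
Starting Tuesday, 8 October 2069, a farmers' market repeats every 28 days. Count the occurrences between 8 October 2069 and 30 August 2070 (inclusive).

Occurrences land 28·i days after 8 October 2069 for i = 0, 1, 2, …
The window opens on the start date, so the first occurrence inside is #1 on 8 October 2069.
30 August 2070 is 326 days after the start; 326 ÷ 28 = 11 remainder 18. Last occurrence in the window: #12 on 12 August 2070.
Occurrences #1 through #12: 12 in total.

12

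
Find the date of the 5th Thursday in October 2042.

October 2042 begins on a Wednesday, so the first Thursday is October 2 (1 day later).
The 5th Thursday is 4 weeks later: 2 + 28 = 30.

October 30, 2042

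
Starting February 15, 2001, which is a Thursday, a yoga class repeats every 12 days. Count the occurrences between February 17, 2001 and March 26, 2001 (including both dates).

Occurrences land 12·i days after February 15, 2001 for i = 0, 1, 2, …
February 17, 2001 is 2 days after the start; 2 ÷ 12 = 0 remainder 2; since the remainder is 2, round up to i = 1. First occurrence in the window: #2 on February 27, 2001 (1×12 = 12 days in).
March 26, 2001 is 39 days after the start; 39 ÷ 12 = 3 remainder 3. Last occurrence in the window: #4 on March 23, 2001.
Occurrences #2 through #4: 3 in total.

3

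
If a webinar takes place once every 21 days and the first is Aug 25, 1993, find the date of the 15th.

The 15th occurrence is 14 intervals after the first: 14 × 21 = 294 days after Aug 25, 1993.
Aug has 31 days — 6 days to the end of Aug leaves 288.
Sep has 30 days (258 left).
Oct has 31 days (227 left).
Nov has 30 days (197 left).
Dec has 31 days (166 left).
Jan has 31 days (135 left).
Feb has 28 days (107 left).
Mar has 31 days (76 left).
Apr has 30 days (46 left).
May has 31 days (15 left).
15 days into Jun → Jun 15, 1994.

Jun 15, 1994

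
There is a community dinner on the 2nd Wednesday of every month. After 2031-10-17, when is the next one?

2031-11-12

October 2031 starts on a Wednesday; its first Wednesday is the 1st, so the 2nd Wednesday is the 8th — 2031-10-08.
That is not after 2031-10-17, so look at November 2031.
November 2031 starts on a Saturday; its first Wednesday is the 5th, so the 2nd Wednesday is the 12th — 2031-11-12.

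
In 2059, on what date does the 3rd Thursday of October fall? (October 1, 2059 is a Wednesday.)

October 2059 begins on a Wednesday, so the first Thursday is October 2 (1 day later).
The 3rd Thursday is 2 weeks later: 2 + 14 = 16.

October 16, 2059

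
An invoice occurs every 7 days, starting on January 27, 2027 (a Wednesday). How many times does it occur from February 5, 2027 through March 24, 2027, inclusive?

7

Occurrences land 7·i days after January 27, 2027 for i = 0, 1, 2, …
February 5, 2027 is 9 days after the start; 9 ÷ 7 = 1 remainder 2; since the remainder is 2, round up to i = 2. First occurrence in the window: #3 on February 10, 2027 (2×7 = 14 days in).
March 24, 2027 is 56 days after the start; 56 ÷ 7 = 8 remainder 0. Last occurrence in the window: #9 on March 24, 2027.
Occurrences #3 through #9: 7 in total.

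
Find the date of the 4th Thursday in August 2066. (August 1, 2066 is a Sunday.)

2066-08-26

August 2066 begins on a Sunday, so the first Thursday is August 5 (4 days later).
The 4th Thursday is 3 weeks later: 5 + 21 = 26.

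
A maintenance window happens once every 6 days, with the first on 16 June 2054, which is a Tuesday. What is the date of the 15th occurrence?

8 September 2054

The 15th occurrence is 14 intervals after the first: 14 × 6 = 84 days after 16 June 2054.
June has 30 days — 14 days to the end of June leaves 70.
July has 31 days (39 left).
August has 31 days (8 left).
8 days into September → 8 September 2054.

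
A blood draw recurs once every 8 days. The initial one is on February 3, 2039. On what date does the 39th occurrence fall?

December 4, 2039

The 39th occurrence is 38 intervals after the first: 38 × 8 = 304 days after February 3, 2039.
February has 28 days — 25 days to the end of February leaves 279.
March has 31 days (248 left).
April has 30 days (218 left).
May has 31 days (187 left).
June has 30 days (157 left).
July has 31 days (126 left).
August has 31 days (95 left).
September has 30 days (65 left).
October has 31 days (34 left).
November has 30 days (4 left).
4 days into December → December 4, 2039.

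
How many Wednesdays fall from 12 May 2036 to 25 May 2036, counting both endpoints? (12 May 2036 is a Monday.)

12 May 2036 is a Monday; the first Wednesday on or after it is 14 May 2036 (2 days later).
From 14 May 2036 to 25 May 2036 is 25 − 14 = 11 days.
11 ÷ 7 = 1 full weeks with remainder 4, so 1 more Wednesdays after the first → 2.

2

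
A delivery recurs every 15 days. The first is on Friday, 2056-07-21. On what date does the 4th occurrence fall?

2056-09-04

The 4th occurrence is 3 intervals after the first: 3 × 15 = 45 days after 2056-07-21.
July has 31 days — 10 days to the end of July leaves 35.
August has 31 days (4 left).
4 days into September → 2056-09-04.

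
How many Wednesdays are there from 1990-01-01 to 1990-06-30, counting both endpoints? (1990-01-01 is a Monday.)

1990-01-01 is a Monday; the first Wednesday on or after it is 1990-01-03 (2 days later).
From 1990-01-03 to 1990-06-30: 28 + 28 + 31 + 30 + 31 + 30 = 178 days (rest of January, February, March, April, May, June).
178 ÷ 7 = 25 full weeks with remainder 3, so 25 more Wednesdays after the first → 26.

26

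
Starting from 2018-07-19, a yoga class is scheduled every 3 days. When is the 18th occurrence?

2018-09-08

The 18th occurrence is 17 intervals after the first: 17 × 3 = 51 days after 2018-07-19.
July has 31 days — 12 days to the end of July leaves 39.
August has 31 days (8 left).
8 days into September → 2018-09-08.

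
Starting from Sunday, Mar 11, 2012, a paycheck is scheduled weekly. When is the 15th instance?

Jun 17, 2012

The 15th occurrence is 14 intervals after the first: 14 × 7 = 98 days after Mar 11, 2012.
Mar has 31 days — 20 days to the end of Mar leaves 78.
Apr has 30 days (48 left).
May has 31 days (17 left).
17 days into Jun → Jun 17, 2012.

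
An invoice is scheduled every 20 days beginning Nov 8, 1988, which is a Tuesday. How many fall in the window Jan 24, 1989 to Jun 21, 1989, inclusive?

Occurrences land 20·i days after Nov 8, 1988 for i = 0, 1, 2, …
Jan 24, 1989 is 77 days after the start; 77 ÷ 20 = 3 remainder 17; since the remainder is 17, round up to i = 4. First occurrence in the window: #5 on Jan 27, 1989 (4×20 = 80 days in).
Jun 21, 1989 is 225 days after the start; 225 ÷ 20 = 11 remainder 5. Last occurrence in the window: #12 on Jun 16, 1989.
Occurrences #5 through #12: 8 in total.

8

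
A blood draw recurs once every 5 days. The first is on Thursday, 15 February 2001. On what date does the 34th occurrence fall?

The 34th occurrence is 33 intervals after the first: 33 × 5 = 165 days after 15 February 2001.
February has 28 days — 13 days to the end of February leaves 152.
March has 31 days (121 left).
April has 30 days (91 left).
May has 31 days (60 left).
June has 30 days (30 left).
30 days into July → 30 July 2001.

30 July 2001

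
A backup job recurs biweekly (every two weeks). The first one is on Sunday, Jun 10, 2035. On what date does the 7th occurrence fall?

Sep 2, 2035

The 7th occurrence is 6 intervals after the first: 6 × 14 = 84 days after Jun 10, 2035.
Jun has 30 days — 20 days to the end of Jun leaves 64.
Jul has 31 days (33 left).
Aug has 31 days (2 left).
2 days into Sep → Sep 2, 2035.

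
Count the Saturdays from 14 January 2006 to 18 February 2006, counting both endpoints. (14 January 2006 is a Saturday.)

14 January 2006 is a Saturday; the first Saturday on or after it is 14 January 2006.
From 14 January 2006 to 18 February 2006: 17 + 18 = 35 days (rest of January, February).
35 ÷ 7 = 5 full weeks with remainder 0, so 5 more Saturdays after the first → 6.

6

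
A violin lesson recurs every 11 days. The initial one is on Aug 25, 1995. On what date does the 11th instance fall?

The 11th occurrence is 10 intervals after the first: 10 × 11 = 110 days after Aug 25, 1995.
Aug has 31 days — 6 days to the end of Aug leaves 104.
Sep has 30 days (74 left).
Oct has 31 days (43 left).
Nov has 30 days (13 left).
13 days into Dec → Dec 13, 1995.

Dec 13, 1995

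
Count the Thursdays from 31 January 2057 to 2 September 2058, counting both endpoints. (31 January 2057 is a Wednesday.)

31 January 2057 is a Wednesday; the first Thursday on or after it is 1 February 2057 (1 day later).
From 1 February 2057 to 2 September 2058: 333 + 245 = 578 days (rest of 2057, to 2 September 2058 in 2058).
578 ÷ 7 = 82 full weeks with remainder 4, so 82 more Thursdays after the first → 83.

83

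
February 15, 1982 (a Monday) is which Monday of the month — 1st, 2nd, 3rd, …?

3rd

Day 15 falls in week ⌈15/7⌉ of the month.
Days 1–7 hold the 1st Monday, 8–14 the 2nd, 15–21 the 3rd, 22–28 the 4th, 29–31 the 5th.
15 is in the range for the 3rd.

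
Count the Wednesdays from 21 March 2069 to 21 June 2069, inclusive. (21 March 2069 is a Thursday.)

21 March 2069 is a Thursday; the first Wednesday on or after it is 27 March 2069 (6 days later).
From 27 March 2069 to 21 June 2069: 4 + 30 + 31 + 21 = 86 days (rest of March, April, May, June).
86 ÷ 7 = 12 full weeks with remainder 2, so 12 more Wednesdays after the first → 13.

13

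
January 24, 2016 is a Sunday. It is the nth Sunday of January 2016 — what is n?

Day 24 falls in week ⌈24/7⌉ of the month.
Days 1–7 hold the 1st Sunday, 8–14 the 2nd, 15–21 the 3rd, 22–28 the 4th, 29–31 the 5th.
24 is in the range for the 4th.

4th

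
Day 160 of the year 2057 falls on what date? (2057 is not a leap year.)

June 9, 2057

January has 31 days (160 − 31 = 129 remain).
February has 28 days (129 − 28 = 101 remain).
March has 31 days (101 − 31 = 70 remain).
April has 30 days (70 − 30 = 40 remain).
May has 31 days (40 − 31 = 9 remain).
9 into June → June 9.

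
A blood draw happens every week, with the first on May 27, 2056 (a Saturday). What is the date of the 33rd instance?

Jan 6, 2057

The 33rd occurrence is 32 intervals after the first: 32 × 7 = 224 days after May 27, 2056.
May has 31 days — 4 days to the end of May leaves 220.
Jun has 30 days (190 left).
Jul has 31 days (159 left).
Aug has 31 days (128 left).
Sep has 30 days (98 left).
Oct has 31 days (67 left).
Nov has 30 days (37 left).
Dec has 31 days (6 left).
6 days into Jan → Jan 6, 2057.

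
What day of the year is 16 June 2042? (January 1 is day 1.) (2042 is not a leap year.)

Days in months before June: 31 + 28 + 31 + 30 + 31 = 151.
Plus 16 days into June → day 167.

167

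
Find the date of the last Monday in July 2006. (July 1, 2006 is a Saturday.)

July 2006 begins on a Saturday, so the first Monday is July 3 (2 days later).
July 2006 has 31 days. Adding weeks: 3, 10, 17, 24, 31 — the last one ≤ 31 is the 31st.

2006-07-31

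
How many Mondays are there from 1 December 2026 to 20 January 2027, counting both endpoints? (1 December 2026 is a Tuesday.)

7

1 December 2026 is a Tuesday; the first Monday on or after it is 7 December 2026 (6 days later).
From 7 December 2026 to 20 January 2027: 24 + 20 = 44 days (rest of December, January).
44 ÷ 7 = 6 full weeks with remainder 2, so 6 more Mondays after the first → 7.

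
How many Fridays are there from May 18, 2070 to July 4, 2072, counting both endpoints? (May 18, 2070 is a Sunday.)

111

May 18, 2070 is a Sunday; the first Friday on or after it is May 23, 2070 (5 days later).
From May 23, 2070 to July 4, 2072: 222 + 365 + 186 = 773 days (rest of 2070, 2071, to July 4, 2072 in 2072).
773 ÷ 7 = 110 full weeks with remainder 3, so 110 more Fridays after the first → 111.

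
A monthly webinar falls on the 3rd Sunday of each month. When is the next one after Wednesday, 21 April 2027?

16 May 2027

April 2027 starts on a Thursday; its first Sunday is the 4th, so the 3rd Sunday is the 18th — 18 April 2027.
That is not after 21 April 2027, so look at May 2027.
May 2027 starts on a Saturday; its first Sunday is the 2nd, so the 3rd Sunday is the 16th — 16 May 2027.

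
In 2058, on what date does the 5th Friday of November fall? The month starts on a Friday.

2058-11-29

November 2058 begins on a Friday, so the first Friday is November 1.
The 5th Friday is 4 weeks later: 1 + 28 = 29.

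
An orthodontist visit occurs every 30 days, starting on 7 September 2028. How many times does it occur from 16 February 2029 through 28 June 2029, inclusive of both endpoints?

Occurrences land 30·i days after 7 September 2028 for i = 0, 1, 2, …
16 February 2029 is 162 days after the start; 162 ÷ 30 = 5 remainder 12; since the remainder is 12, round up to i = 6. First occurrence in the window: #7 on 6 March 2029 (6×30 = 180 days in).
28 June 2029 is 294 days after the start; 294 ÷ 30 = 9 remainder 24. Last occurrence in the window: #10 on 4 June 2029.
Occurrences #7 through #10: 4 in total.

4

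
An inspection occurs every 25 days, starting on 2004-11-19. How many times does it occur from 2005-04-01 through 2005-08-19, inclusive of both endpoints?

Occurrences land 25·i days after 2004-11-19 for i = 0, 1, 2, …
2005-04-01 is 133 days after the start; 133 ÷ 25 = 5 remainder 8; since the remainder is 8, round up to i = 6. First occurrence in the window: #7 on 2005-04-18 (6×25 = 150 days in).
2005-08-19 is 273 days after the start; 273 ÷ 25 = 10 remainder 23. Last occurrence in the window: #11 on 2005-07-27.
Occurrences #7 through #11: 5 in total.

5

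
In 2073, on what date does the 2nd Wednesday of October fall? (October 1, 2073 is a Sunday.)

October 2073 begins on a Sunday, so the first Wednesday is October 4 (3 days later).
The 2nd Wednesday is 1 weeks later: 4 + 7 = 11.

11 October 2073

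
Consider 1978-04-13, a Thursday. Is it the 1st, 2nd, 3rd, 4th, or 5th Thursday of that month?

2nd

Day 13 falls in week ⌈13/7⌉ of the month.
Days 1–7 hold the 1st Thursday, 8–14 the 2nd, 15–21 the 3rd, 22–28 the 4th, 29–31 the 5th.
13 is in the range for the 2nd.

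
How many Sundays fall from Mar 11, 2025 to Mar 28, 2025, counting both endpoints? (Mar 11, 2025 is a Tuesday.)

2

Mar 11, 2025 is a Tuesday; the first Sunday on or after it is Mar 16, 2025 (5 days later).
From Mar 16, 2025 to Mar 28, 2025 is 28 − 16 = 12 days.
12 ÷ 7 = 1 full weeks with remainder 5, so 1 more Sundays after the first → 2.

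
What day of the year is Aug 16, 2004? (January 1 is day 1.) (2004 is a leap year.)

229

Days in months before Aug: 31 + 29 + 31 + 30 + 31 + 30 + 31 = 213.
Plus 16 days into Aug → day 229.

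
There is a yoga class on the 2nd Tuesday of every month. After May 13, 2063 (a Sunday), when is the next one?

May 2063 starts on a Tuesday; its first Tuesday is the 1st, so the 2nd Tuesday is the 8th — May 8, 2063.
That is not after May 13, 2063, so look at June 2063.
June 2063 starts on a Friday; its first Tuesday is the 5th, so the 2nd Tuesday is the 12th — June 12, 2063.

June 12, 2063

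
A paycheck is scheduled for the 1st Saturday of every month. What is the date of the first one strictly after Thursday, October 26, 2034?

October 2034 starts on a Sunday, so its 1st Saturday is October 7, 2034 (6 days in).
That is not after October 26, 2034, so look at November 2034.
November 2034 starts on a Wednesday, so its 1st Saturday is November 4, 2034 (3 days in).

November 4, 2034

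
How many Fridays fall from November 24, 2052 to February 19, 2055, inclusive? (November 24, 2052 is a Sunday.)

117

November 24, 2052 is a Sunday; the first Friday on or after it is November 29, 2052 (5 days later).
From November 29, 2052 to February 19, 2055: 32 + 365 + 365 + 50 = 812 days (rest of 2052, 2053, 2054, to February 19, 2055 in 2055).
812 ÷ 7 = 116 full weeks with remainder 0, so 116 more Fridays after the first → 117.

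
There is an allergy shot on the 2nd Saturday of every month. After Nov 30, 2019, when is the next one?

Dec 14, 2019

Nov 2019 starts on a Friday; its first Saturday is the 2nd, so the 2nd Saturday is the 9th — Nov 9, 2019.
That is not after Nov 30, 2019, so look at Dec 2019.
Dec 2019 starts on a Sunday; its first Saturday is the 7th, so the 2nd Saturday is the 14th — Dec 14, 2019.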